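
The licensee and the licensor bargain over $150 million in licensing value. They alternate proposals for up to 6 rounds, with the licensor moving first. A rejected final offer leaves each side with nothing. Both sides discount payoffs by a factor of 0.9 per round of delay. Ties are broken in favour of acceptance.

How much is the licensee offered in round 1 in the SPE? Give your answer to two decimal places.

113.01

Solve by backward induction from round 6.
Round 6 (the licensee proposes): the licensor will accept anything ≥ 0, so the licensee offers 0 and keeps 150.
Round 5 (the licensor proposes): the licensee can get 150 next round, worth 0.9 × 150 = 135 now, so the licensor offers 135, keeping 15.
Round 4 (the licensee proposes): the licensor can get 15 next round, worth 0.9 × 15 = 13.5 now; the licensee offers that and keeps 136.5.
Round 3 (the licensor proposes): the licensee can get 136.5 next round, worth 0.9 × 136.5 = 122.85 now, so the licensor offers 122.85, keeping 27.15.
Round 2 (the licensee proposes): the licensor can get 27.15 next round, worth 0.9 × 27.15 = 24.435 now; the licensee offers that and keeps 125.565.
Round 1 (the licensor proposes): the licensee can get 125.565 next round, worth 0.9 × 125.565 = 113.0085 now, so the licensor offers 113.0085, keeping 36.9915.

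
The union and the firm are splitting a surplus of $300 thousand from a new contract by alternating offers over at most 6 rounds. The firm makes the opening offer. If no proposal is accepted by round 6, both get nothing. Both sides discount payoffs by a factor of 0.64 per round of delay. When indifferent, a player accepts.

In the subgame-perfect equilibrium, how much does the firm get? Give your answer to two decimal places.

Round 6 (the union proposes): rejection yields 0 for the firm; the union offers 0 and keeps 300.
Round 5 (the firm proposes): the union can get 300 next round, worth 0.64 × 300 = 192 now; the firm offers that and keeps 108.
Round 4 (the union proposes): the firm can get 108 next round, worth 0.64 × 108 = 69.12 now. The union offers 69.12 and keeps 300 − 69.12 = 230.88.
Round 3 (the firm proposes): the union can get 230.88 next round, worth 0.64 × 230.88 = 147.7632 now; the firm offers that and keeps 152.2368.
Round 2 (the union proposes): the firm can get 152.2368 next round, worth 0.64 × 152.2368 = 97.431552 now. The union offers 97.431552 and keeps 300 − 97.431552 = 202.568448.
Round 1 (the firm proposes): the union can get 202.568448 next round, worth 0.64 × 202.568448 = 129.64380672 now. The firm offers 129.64380672 and keeps 300 − 129.64380672 = 170.35619328.

170.36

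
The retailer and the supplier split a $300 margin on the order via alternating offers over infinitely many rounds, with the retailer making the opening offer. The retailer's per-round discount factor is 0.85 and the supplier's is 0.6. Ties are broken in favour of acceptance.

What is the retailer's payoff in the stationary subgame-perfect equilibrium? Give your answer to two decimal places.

244.90

In a stationary SPE each proposer offers the other exactly their discounted continuation value.
If the retailer keeps x when proposing and the supplier keeps y when proposing, then x = 300 − 0.6y and y = 300 − 0.85x.
Solving: x = 300(1 − 0.6) / (1 − 0.85·0.6) = 120 / 0.49 ≈ 244.8980.
The supplier gets 300 − 244.8980 ≈ 55.1020.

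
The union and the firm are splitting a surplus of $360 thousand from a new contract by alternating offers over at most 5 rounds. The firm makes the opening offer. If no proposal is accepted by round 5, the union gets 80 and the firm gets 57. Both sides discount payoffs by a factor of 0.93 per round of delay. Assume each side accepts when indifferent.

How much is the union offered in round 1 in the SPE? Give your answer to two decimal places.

103.55

Round 5 (the firm proposes): the union gets 80 if talks fail, so the firm offers 80 and keeps 280.
Round 4 (the union proposes): the firm can get 280 next round, worth 0.93 × 280 = 260.4 now. The union offers 260.4 and keeps 360 − 260.4 = 99.6.
Round 3 (the firm proposes): the union can get 99.6 next round, worth 0.93 × 99.6 = 92.628 now; the firm offers that and keeps 267.372.
Round 2 (the union proposes): the firm can get 267.372 next round, worth 0.93 × 267.372 = 248.65596 now. The union offers 248.65596 and keeps 360 − 248.65596 = 111.34404.
Round 1 (the firm proposes): the union can get 111.34404 next round, worth 0.93 × 111.34404 = 103.5499572 now; the firm offers that and keeps 256.4500428.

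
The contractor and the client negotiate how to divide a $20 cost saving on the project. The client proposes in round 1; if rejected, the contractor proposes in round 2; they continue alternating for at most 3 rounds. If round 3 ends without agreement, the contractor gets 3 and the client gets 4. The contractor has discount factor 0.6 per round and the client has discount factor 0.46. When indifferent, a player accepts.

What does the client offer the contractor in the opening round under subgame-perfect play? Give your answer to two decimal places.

7.31

Solve by backward induction from round 3.
Round 3 (the client proposes): the contractor gets 3 if talks fail, so the client offers 3 and keeps 17.
Round 2 (the contractor proposes): the client can get 17 next round, worth 0.46 × 17 = 7.82 now, so the contractor offers 7.82, keeping 12.18.
Round 1 (the client proposes): the contractor can get 12.18 next round, worth 0.6 × 12.18 = 7.308 now; the client offers that and keeps 12.692.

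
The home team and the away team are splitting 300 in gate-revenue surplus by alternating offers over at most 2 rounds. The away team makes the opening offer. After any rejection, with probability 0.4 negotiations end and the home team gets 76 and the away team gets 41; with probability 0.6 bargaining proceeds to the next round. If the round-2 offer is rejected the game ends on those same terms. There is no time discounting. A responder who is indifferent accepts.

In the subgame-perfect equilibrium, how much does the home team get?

185.8

Round 2 (the home team proposes): the away team gets 41 if talks fail, so the home team offers 41 and keeps 259.
Round 1 (the away team proposes): rejecting gives the home team an expected 0.6 × 259 + 0.4 × 76 = 185.8; the away team offers that and keeps 114.2.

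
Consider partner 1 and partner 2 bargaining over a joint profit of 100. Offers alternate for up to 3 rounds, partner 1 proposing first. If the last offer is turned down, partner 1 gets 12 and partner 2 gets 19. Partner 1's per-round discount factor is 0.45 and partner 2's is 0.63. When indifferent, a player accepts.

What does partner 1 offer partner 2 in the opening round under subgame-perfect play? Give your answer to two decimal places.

40.04

By backward induction:
Round 3 (partner 1 proposes): partner 2 gets 19 if talks fail, so partner 1 offers 19 and keeps 81.
Round 2 (partner 2 proposes): partner 1 can get 81 next round, worth 0.45 × 81 = 36.45 now, so partner 2 offers 36.45, keeping 63.55.
Round 1 (partner 1 proposes): partner 2 can get 63.55 next round, worth 0.63 × 63.55 = 40.0365 now; partner 1 offers that and keeps 59.9635.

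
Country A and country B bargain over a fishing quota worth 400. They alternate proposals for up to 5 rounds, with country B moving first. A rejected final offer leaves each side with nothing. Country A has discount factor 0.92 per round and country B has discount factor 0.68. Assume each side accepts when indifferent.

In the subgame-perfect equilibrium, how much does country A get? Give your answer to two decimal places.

Round 5 (country B proposes): country A will accept anything ≥ 0, so country B offers 0 and keeps 400.
Round 4 (country A proposes): country B can get 400 next round, worth 0.68 × 400 = 272 now; country A offers that and keeps 128.
Round 3 (country B proposes): country A can get 128 next round, worth 0.92 × 128 = 117.76 now. Country B offers 117.76 and keeps 400 − 117.76 = 282.24.
Round 2 (country A proposes): country B can get 282.24 next round, worth 0.68 × 282.24 = 191.9232 now; country A offers that and keeps 208.0768.
Round 1 (country B proposes): country A can get 208.0768 next round, worth 0.92 × 208.0768 = 191.430656 now, so country B offers 191.430656, keeping 208.569344.

191.43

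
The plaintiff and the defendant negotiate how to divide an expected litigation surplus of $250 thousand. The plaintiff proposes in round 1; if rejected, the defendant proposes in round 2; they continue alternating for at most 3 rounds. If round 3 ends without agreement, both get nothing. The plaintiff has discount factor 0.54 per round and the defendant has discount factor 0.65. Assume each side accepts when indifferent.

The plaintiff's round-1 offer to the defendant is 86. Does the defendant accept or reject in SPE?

Accept

Work out the defendant's continuation value if the offer is rejected.
Round 3 (the plaintiff proposes): the defendant will accept anything ≥ 0, so the plaintiff offers 0 and keeps 250.
Round 2 (the defendant proposes): the plaintiff can get 250 next round, worth 0.54 × 250 = 135 now; the defendant offers that and keeps 115.
So by rejecting in round 1, the defendant gets 115 next round, worth 0.65 × 115 = 74.75 now.
Offer 86 ≥ 74.75, so the defendant accepts.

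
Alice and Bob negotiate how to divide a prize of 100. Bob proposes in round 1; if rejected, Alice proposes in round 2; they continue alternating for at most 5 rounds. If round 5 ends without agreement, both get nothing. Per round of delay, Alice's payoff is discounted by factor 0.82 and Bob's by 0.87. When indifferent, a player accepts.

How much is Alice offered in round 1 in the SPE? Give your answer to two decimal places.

18.26

Round 5 (Bob proposes): Alice will accept anything ≥ 0, so Bob offers 0 and keeps 100.
Round 4 (Alice proposes): Bob can get 100 next round, worth 0.87 × 100 = 87 now; Alice offers that and keeps 13.
Round 3 (Bob proposes): Alice can get 13 next round, worth 0.82 × 13 = 10.66 now, so Bob offers 10.66, keeping 89.34.
Round 2 (Alice proposes): Bob can get 89.34 next round, worth 0.87 × 89.34 = 77.7258 now; Alice offers that and keeps 22.2742.
Round 1 (Bob proposes): Alice can get 22.2742 next round, worth 0.82 × 22.2742 = 18.264844 now; Bob offers that and keeps 81.735156.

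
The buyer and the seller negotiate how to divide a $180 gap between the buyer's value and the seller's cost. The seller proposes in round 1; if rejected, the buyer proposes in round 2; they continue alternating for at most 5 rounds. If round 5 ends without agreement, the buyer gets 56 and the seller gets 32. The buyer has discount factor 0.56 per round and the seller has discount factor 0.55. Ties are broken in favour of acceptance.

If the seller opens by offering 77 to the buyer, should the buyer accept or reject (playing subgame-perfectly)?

Round 5 (the seller proposes): the buyer gets 56 if talks fail, so the seller offers 56 and keeps 124.
Round 4 (the buyer proposes): the seller can get 124 next round, worth 0.55 × 124 = 68.2 now. The buyer offers 68.2 and keeps 180 − 68.2 = 111.8.
Round 3 (the seller proposes): the buyer can get 111.8 next round, worth 0.56 × 111.8 = 62.608 now, so the seller offers 62.608, keeping 117.392.
Round 2 (the buyer proposes): the seller can get 117.392 next round, worth 0.55 × 117.392 = 64.5656 now; the buyer offers that and keeps 115.4344.
So by rejecting in round 1, the buyer gets 115.4344 next round, worth 0.56 × 115.4344 = 64.643264 now.
Offer 77 ≥ 64.643264, so the buyer accepts.

Accept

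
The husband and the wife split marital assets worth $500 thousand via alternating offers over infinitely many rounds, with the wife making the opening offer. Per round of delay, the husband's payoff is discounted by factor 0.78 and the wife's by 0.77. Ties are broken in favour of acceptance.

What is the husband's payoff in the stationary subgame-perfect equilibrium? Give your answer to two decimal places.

224.59

In a stationary SPE each proposer offers the other exactly their discounted continuation value.
If the wife keeps x when proposing and the husband keeps y when proposing, then x = 500 − 0.78y and y = 500 − 0.77x.
Solving: x = 500(1 − 0.78) / (1 − 0.77·0.78) = 110 / 0.3994 ≈ 275.4131.
The husband gets 500 − 275.4131 ≈ 224.5869.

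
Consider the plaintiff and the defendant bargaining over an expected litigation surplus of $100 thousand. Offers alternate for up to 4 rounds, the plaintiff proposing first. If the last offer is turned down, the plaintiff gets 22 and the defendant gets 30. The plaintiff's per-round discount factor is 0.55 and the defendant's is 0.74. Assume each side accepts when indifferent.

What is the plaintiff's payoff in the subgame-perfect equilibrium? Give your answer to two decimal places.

Round 4 (the defendant proposes): the plaintiff gets 22 if talks fail, so the defendant offers 22 and keeps 78.
Round 3 (the plaintiff proposes): the defendant can get 78 next round, worth 0.74 × 78 = 57.72 now; the plaintiff offers that and keeps 42.28.
Round 2 (the defendant proposes): the plaintiff can get 42.28 next round, worth 0.55 × 42.28 = 23.254 now. The defendant offers 23.254 and keeps 100 − 23.254 = 76.746.
Round 1 (the plaintiff proposes): the defendant can get 76.746 next round, worth 0.74 × 76.746 = 56.79204 now, so the plaintiff offers 56.79204, keeping 43.20796.

43.21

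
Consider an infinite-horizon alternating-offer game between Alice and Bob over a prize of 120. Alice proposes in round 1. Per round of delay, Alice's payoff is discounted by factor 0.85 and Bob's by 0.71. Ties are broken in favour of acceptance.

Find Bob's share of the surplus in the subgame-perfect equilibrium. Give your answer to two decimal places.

32.23

When Alice proposes, Bob accepts any offer worth at least 0.71 times what Bob would get by proposing next round; and vice versa.
This gives x = 120 − 0.71y and y = 120 − 0.85x, where x and y are each side's share when it proposes.
Hence (1 − 0.71·0.85)x = 120(1 − 0.71), i.e. 0.3965·x = 34.8.
x ≈ 87.7680; Bob's share is 120 − x ≈ 32.2320.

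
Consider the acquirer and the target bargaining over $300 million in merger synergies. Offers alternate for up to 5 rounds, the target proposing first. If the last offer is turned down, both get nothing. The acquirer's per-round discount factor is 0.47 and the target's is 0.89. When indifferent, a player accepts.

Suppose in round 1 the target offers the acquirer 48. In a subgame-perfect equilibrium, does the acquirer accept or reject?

Accept

Work out the acquirer's continuation value if the offer is rejected.
Round 5 (the target proposes): the acquirer will accept anything ≥ 0, so the target offers 0 and keeps 300.
Round 4 (the acquirer proposes): the target can get 300 next round, worth 0.89 × 300 = 267 now; the acquirer offers that and keeps 33.
Round 3 (the target proposes): the acquirer can get 33 next round, worth 0.47 × 33 = 15.51 now; the target offers that and keeps 284.49.
Round 2 (the acquirer proposes): the target can get 284.49 next round, worth 0.89 × 284.49 = 253.1961 now; the acquirer offers that and keeps 46.8039.
So by rejecting in round 1, the acquirer gets 46.8039 next round, worth 0.47 × 46.8039 = 21.997833 now.
Offer 48 ≥ 21.997833, so the acquirer accepts.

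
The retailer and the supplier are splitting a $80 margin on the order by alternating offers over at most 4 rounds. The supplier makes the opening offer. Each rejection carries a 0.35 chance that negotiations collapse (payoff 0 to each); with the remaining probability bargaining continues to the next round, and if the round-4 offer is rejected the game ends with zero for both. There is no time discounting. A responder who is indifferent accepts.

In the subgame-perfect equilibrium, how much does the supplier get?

39.83

Round 4 (the retailer proposes): rejection yields 0 for the supplier; the retailer offers 0 and keeps 80.
Round 3 (the supplier proposes): rejecting gives the retailer an expected 0.65 × 80 = 52; the supplier offers that and keeps 28.
Round 2 (the retailer proposes): rejecting gives the supplier an expected 0.65 × 28 = 18.2, so the retailer offers 18.2, keeping 61.8.
Round 1 (the supplier proposes): rejecting gives the retailer an expected 0.65 × 61.8 = 40.17, so the supplier offers 40.17, keeping 39.83.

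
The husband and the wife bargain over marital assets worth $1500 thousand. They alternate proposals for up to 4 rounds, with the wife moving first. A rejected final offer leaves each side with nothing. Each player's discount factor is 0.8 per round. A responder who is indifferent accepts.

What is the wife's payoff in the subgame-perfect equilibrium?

Work backward from the last round.
Round 4 (the husband proposes): the wife will accept anything ≥ 0, so the husband offers 0 and keeps 1500.
Round 3 (the wife proposes): the husband can get 1500 next round, worth 0.8 × 1500 = 1200 now. The wife offers 1200 and keeps 1500 − 1200 = 300.
Round 2 (the husband proposes): the wife can get 300 next round, worth 0.8 × 300 = 240 now, so the husband offers 240, keeping 1260.
Round 1 (the wife proposes): the husband can get 1260 next round, worth 0.8 × 1260 = 1008 now, so the wife offers 1008, keeping 492.

492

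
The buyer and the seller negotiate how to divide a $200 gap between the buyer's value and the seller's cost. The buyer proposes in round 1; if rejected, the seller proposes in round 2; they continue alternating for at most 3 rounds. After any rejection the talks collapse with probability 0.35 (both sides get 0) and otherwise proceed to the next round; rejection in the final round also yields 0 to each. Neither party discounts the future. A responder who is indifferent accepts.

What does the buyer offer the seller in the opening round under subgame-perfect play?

By backward induction:
Round 3 (the buyer proposes): the seller will accept anything ≥ 0, so the buyer offers 0 and keeps 200.
Round 2 (the seller proposes): rejecting gives the buyer an expected 0.65 × 200 = 130, so the seller offers 130, keeping 70.
Round 1 (the buyer proposes): rejecting gives the seller an expected 0.65 × 70 = 45.5. The buyer offers 45.5 and keeps 200 − 45.5 = 154.5.

45.5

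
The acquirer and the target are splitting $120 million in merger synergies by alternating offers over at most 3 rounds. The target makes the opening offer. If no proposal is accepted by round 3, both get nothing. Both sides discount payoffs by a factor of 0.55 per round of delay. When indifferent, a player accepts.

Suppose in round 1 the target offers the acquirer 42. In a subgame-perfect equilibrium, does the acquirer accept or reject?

Round 3 (the target proposes): the acquirer will accept anything ≥ 0, so the target offers 0 and keeps 120.
Round 2 (the acquirer proposes): the target can get 120 next round, worth 0.55 × 120 = 66 now. The acquirer offers 66 and keeps 120 − 66 = 54.
So by rejecting in round 1, the acquirer gets 54 next round, worth 0.55 × 54 = 29.7 now.
Offer 42 ≥ 29.7, so the acquirer accepts.

Accept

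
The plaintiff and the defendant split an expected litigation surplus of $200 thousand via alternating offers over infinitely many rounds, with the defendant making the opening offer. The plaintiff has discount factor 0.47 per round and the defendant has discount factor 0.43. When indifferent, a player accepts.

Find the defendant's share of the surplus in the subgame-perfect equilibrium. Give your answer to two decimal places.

132.85

Let x be the defendant's share when the defendant proposes and y be the plaintiff's share when the plaintiff proposes.
The plaintiff accepts iff offered ≥ 0.47·y, so x = 200 − 0.47y. Symmetrically y = 200 − 0.43x.
Substituting: x = 200 − 0.47(200 − 0.43x), giving x(1 − 0.43·0.47) = 200(1 − 0.47).
So x = 200 × 0.53 / 0.7979 ≈ 132.8487, and the plaintiff receives 200 − x ≈ 67.1513.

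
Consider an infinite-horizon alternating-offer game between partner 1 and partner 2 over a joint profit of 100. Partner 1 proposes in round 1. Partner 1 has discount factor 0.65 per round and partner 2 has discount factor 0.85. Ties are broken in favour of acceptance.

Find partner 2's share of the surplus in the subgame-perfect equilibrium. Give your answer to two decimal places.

66.48

When partner 1 proposes, partner 2 accepts any offer worth at least 0.85 times what partner 2 would get by proposing next round; and vice versa.
This gives x = 100 − 0.85y and y = 100 − 0.65x, where x and y are each side's share when it proposes.
Hence (1 − 0.85·0.65)x = 100(1 − 0.85), i.e. 0.4475·x = 15.
x ≈ 33.5196; partner 2's share is 100 − x ≈ 66.4804.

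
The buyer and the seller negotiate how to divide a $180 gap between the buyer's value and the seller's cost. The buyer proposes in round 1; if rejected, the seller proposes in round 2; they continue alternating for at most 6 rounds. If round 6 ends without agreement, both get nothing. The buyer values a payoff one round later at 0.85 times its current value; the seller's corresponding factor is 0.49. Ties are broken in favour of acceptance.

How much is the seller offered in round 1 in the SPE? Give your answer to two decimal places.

Solve by backward induction from round 6.
Round 6 (the seller proposes): rejection yields 0 for the buyer; the seller offers 0 and keeps 180.
Round 5 (the buyer proposes): the seller can get 180 next round, worth 0.49 × 180 = 88.2 now. The buyer offers 88.2 and keeps 180 − 88.2 = 91.8.
Round 4 (the seller proposes): the buyer can get 91.8 next round, worth 0.85 × 91.8 = 78.03 now, so the seller offers 78.03, keeping 101.97.
Round 3 (the buyer proposes): the seller can get 101.97 next round, worth 0.49 × 101.97 = 49.9653 now. The buyer offers 49.9653 and keeps 180 − 49.9653 = 130.0347.
Round 2 (the seller proposes): the buyer can get 130.0347 next round, worth 0.85 × 130.0347 = 110.529495 now; the seller offers that and keeps 69.470505.
Round 1 (the buyer proposes): the seller can get 69.470505 next round, worth 0.49 × 69.470505 = 34.04054745 now. The buyer offers 34.04054745 and keeps 180 − 34.04054745 = 145.95945255.

34.04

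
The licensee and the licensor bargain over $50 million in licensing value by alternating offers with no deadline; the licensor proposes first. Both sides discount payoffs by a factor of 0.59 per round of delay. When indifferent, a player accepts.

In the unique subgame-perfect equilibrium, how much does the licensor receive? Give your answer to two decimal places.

31.45

Let x be the licensor's share when the licensor proposes and y be the licensee's share when the licensee proposes.
The licensee accepts iff offered ≥ 0.59·y, so x = 50 − 0.59y. Symmetrically y = 50 − 0.59x.
Substituting: x = 50 − 0.59(50 − 0.59x), giving x(1 − 0.59·0.59) = 50(1 − 0.59).
So x = 50 × 0.41 / 0.6519 ≈ 31.4465, and the licensee receives 50 − x ≈ 18.5535.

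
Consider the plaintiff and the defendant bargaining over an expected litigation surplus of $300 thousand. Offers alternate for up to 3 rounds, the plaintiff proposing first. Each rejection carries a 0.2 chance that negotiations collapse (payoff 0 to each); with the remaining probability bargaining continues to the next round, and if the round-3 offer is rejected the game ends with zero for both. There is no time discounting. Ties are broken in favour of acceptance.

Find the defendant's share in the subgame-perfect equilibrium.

Round 3 (the plaintiff proposes): the defendant will accept anything ≥ 0, so the plaintiff offers 0 and keeps 300.
Round 2 (the defendant proposes): rejecting gives the plaintiff an expected 0.8 × 300 = 240. The defendant offers 240 and keeps 300 − 240 = 60.
Round 1 (the plaintiff proposes): rejecting gives the defendant an expected 0.8 × 60 = 48, so the plaintiff offers 48, keeping 252.

48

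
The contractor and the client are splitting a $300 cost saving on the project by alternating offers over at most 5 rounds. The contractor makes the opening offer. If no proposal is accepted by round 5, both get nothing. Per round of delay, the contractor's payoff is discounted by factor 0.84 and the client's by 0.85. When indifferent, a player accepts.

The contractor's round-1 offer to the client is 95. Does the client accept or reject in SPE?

Round 5 (the contractor proposes): rejection yields 0 for the client; the contractor offers 0 and keeps 300.
Round 4 (the client proposes): the contractor can get 300 next round, worth 0.84 × 300 = 252 now; the client offers that and keeps 48.
Round 3 (the contractor proposes): the client can get 48 next round, worth 0.85 × 48 = 40.8 now; the contractor offers that and keeps 259.2.
Round 2 (the client proposes): the contractor can get 259.2 next round, worth 0.84 × 259.2 = 217.728 now, so the client offers 217.728, keeping 82.272.
So by rejecting in round 1, the client gets 82.272 next round, worth 0.85 × 82.272 = 69.9312 now.
Offer 95 ≥ 69.9312, so the client accepts.

Accept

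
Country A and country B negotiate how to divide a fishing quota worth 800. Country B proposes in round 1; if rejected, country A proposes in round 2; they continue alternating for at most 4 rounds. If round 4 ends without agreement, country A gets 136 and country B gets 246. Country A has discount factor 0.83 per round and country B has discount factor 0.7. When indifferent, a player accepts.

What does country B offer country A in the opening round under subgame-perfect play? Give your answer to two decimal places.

466.36

Round 4 (country A proposes): country B gets 246 if talks fail, so country A offers 246 and keeps 554.
Round 3 (country B proposes): country A can get 554 next round, worth 0.83 × 554 = 459.82 now. Country B offers 459.82 and keeps 800 − 459.82 = 340.18.
Round 2 (country A proposes): country B can get 340.18 next round, worth 0.7 × 340.18 = 238.126 now; country A offers that and keeps 561.874.
Round 1 (country B proposes): country A can get 561.874 next round, worth 0.83 × 561.874 = 466.35542 now, so country B offers 466.35542, keeping 333.64458.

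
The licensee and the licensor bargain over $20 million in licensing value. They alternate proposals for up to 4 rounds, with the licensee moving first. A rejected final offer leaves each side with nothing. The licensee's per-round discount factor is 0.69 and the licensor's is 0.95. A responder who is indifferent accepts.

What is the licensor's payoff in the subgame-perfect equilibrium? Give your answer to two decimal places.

18.34

Round 4 (the licensor proposes): the licensee will accept anything ≥ 0, so the licensor offers 0 and keeps 20.
Round 3 (the licensee proposes): the licensor can get 20 next round, worth 0.95 × 20 = 19 now; the licensee offers that and keeps 1.
Round 2 (the licensor proposes): the licensee can get 1 next round, worth 0.69 × 1 = 0.69 now. The licensor offers 0.69 and keeps 20 − 0.69 = 19.31.
Round 1 (the licensee proposes): the licensor can get 19.31 next round, worth 0.95 × 19.31 = 18.3445 now; the licensee offers that and keeps 1.6555.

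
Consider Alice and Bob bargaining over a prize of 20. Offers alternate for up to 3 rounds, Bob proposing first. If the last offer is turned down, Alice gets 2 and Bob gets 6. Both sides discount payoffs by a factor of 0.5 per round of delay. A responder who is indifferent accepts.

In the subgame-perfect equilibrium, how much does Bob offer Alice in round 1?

Round 3 (Bob proposes): Alice gets 2 if talks fail, so Bob offers 2 and keeps 18.
Round 2 (Alice proposes): Bob can get 18 next round, worth 0.5 × 18 = 9 now; Alice offers that and keeps 11.
Round 1 (Bob proposes): Alice can get 11 next round, worth 0.5 × 11 = 5.5 now. Bob offers 5.5 and keeps 20 − 5.5 = 14.5.

5.5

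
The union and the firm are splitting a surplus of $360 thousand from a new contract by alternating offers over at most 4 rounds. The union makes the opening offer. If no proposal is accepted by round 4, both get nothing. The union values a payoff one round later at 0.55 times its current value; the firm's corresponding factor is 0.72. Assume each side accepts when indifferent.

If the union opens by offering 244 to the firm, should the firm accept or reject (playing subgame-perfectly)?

Accept

Work out the firm's continuation value if the offer is rejected.
Round 4 (the firm proposes): rejection yields 0 for the union; the firm offers 0 and keeps 360.
Round 3 (the union proposes): the firm can get 360 next round, worth 0.72 × 360 = 259.2 now; the union offers that and keeps 100.8.
Round 2 (the firm proposes): the union can get 100.8 next round, worth 0.55 × 100.8 = 55.44 now; the firm offers that and keeps 304.56.
So by rejecting in round 1, the firm gets 304.56 next round, worth 0.72 × 304.56 = 219.2832 now.
Offer 244 ≥ 219.2832, so the firm accepts.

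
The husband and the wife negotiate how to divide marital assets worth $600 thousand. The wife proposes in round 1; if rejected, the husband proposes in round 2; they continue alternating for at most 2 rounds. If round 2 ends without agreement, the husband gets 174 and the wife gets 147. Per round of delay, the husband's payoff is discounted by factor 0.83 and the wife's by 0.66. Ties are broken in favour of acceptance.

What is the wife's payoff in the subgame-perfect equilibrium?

224.01

Work backward from the last round.
Round 2 (the husband proposes): the wife gets 147 if talks fail, so the husband offers 147 and keeps 453.
Round 1 (the wife proposes): the husband can get 453 next round, worth 0.83 × 453 = 375.99 now, so the wife offers 375.99, keeping 224.01.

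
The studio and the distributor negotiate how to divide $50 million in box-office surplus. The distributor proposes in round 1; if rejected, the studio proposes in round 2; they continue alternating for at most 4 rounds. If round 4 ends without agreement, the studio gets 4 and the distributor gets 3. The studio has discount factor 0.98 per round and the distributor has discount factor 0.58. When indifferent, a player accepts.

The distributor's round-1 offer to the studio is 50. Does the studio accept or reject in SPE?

Accept

Work out the studio's continuation value if the offer is rejected.
Round 4 (the studio proposes): the distributor gets 3 if talks fail, so the studio offers 3 and keeps 47.
Round 3 (the distributor proposes): the studio can get 47 next round, worth 0.98 × 47 = 46.06 now; the distributor offers that and keeps 3.94.
Round 2 (the studio proposes): the distributor can get 3.94 next round, worth 0.58 × 3.94 = 2.2852 now. The studio offers 2.2852 and keeps 50 − 2.2852 = 47.7148.
So by rejecting in round 1, the studio gets 47.7148 next round, worth 0.98 × 47.7148 = 46.760504 now.
Offer 50 ≥ 46.760504, so the studio accepts.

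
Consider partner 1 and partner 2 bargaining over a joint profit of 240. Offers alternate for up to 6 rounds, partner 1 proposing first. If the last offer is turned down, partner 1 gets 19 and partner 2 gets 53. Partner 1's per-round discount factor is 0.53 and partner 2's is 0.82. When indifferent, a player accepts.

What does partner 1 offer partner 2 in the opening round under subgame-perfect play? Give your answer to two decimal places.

166.92

Round 6 (partner 2 proposes): partner 1 gets 19 if talks fail, so partner 2 offers 19 and keeps 221.
Round 5 (partner 1 proposes): partner 2 can get 221 next round, worth 0.82 × 221 = 181.22 now. Partner 1 offers 181.22 and keeps 240 − 181.22 = 58.78.
Round 4 (partner 2 proposes): partner 1 can get 58.78 next round, worth 0.53 × 58.78 = 31.1534 now, so partner 2 offers 31.1534, keeping 208.8466.
Round 3 (partner 1 proposes): partner 2 can get 208.8466 next round, worth 0.82 × 208.8466 = 171.254212 now. Partner 1 offers 171.254212 and keeps 240 − 171.254212 = 68.745788.
Round 2 (partner 2 proposes): partner 1 can get 68.745788 next round, worth 0.53 × 68.745788 = 36.43526764 now; partner 2 offers that and keeps 203.56473236.
Round 1 (partner 1 proposes): partner 2 can get 203.56473236 next round, worth 0.82 × 203.56473236 = 166.9230805352 now. Partner 1 offers 166.9230805352 and keeps 240 − 166.9230805352 = 73.0769194648.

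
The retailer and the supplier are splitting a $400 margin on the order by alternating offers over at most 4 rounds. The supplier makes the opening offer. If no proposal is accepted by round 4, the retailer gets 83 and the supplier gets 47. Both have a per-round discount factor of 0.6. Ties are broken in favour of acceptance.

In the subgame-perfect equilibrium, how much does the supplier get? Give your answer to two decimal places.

227.75

Round 4 (the retailer proposes): the supplier gets 47 if talks fail, so the retailer offers 47 and keeps 353.
Round 3 (the supplier proposes): the retailer can get 353 next round, worth 0.6 × 353 = 211.8 now; the supplier offers that and keeps 188.2.
Round 2 (the retailer proposes): the supplier can get 188.2 next round, worth 0.6 × 188.2 = 112.92 now. The retailer offers 112.92 and keeps 400 − 112.92 = 287.08.
Round 1 (the supplier proposes): the retailer can get 287.08 next round, worth 0.6 × 287.08 = 172.248 now; the supplier offers that and keeps 227.752.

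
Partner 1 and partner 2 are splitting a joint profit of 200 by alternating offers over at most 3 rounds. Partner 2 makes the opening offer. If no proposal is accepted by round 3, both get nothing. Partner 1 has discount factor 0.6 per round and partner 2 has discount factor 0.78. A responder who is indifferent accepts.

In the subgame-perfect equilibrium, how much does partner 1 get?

Round 3 (partner 2 proposes): rejection yields 0 for partner 1; partner 2 offers 0 and keeps 200.
Round 2 (partner 1 proposes): partner 2 can get 200 next round, worth 0.78 × 200 = 156 now, so partner 1 offers 156, keeping 44.
Round 1 (partner 2 proposes): partner 1 can get 44 next round, worth 0.6 × 44 = 26.4 now, so partner 2 offers 26.4, keeping 173.6.

26.4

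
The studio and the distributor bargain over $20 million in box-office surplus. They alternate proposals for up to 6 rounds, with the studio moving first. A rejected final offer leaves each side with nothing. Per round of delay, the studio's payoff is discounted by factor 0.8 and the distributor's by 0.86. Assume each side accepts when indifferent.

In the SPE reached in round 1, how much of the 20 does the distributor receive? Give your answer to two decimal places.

Solve by backward induction from round 6.
Round 6 (the distributor proposes): rejection yields 0 for the studio; the distributor offers 0 and keeps 20.
Round 5 (the studio proposes): the distributor can get 20 next round, worth 0.86 × 20 = 17.2 now; the studio offers that and keeps 2.8.
Round 4 (the distributor proposes): the studio can get 2.8 next round, worth 0.8 × 2.8 = 2.24 now; the distributor offers that and keeps 17.76.
Round 3 (the studio proposes): the distributor can get 17.76 next round, worth 0.86 × 17.76 = 15.2736 now; the studio offers that and keeps 4.7264.
Round 2 (the distributor proposes): the studio can get 4.7264 next round, worth 0.8 × 4.7264 = 3.78112 now, so the distributor offers 3.78112, keeping 16.21888.
Round 1 (the studio proposes): the distributor can get 16.21888 next round, worth 0.86 × 16.21888 = 13.9482368 now; the studio offers that and keeps 6.0517632.

13.95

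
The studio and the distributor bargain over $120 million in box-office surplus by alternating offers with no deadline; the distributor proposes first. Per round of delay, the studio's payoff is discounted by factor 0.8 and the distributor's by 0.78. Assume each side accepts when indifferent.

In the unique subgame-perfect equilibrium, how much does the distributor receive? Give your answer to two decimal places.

When the distributor proposes, the studio accepts any offer worth at least 0.8 times what the studio would get by proposing next round; and vice versa.
This gives x = 120 − 0.8y and y = 120 − 0.78x, where x and y are each side's share when it proposes.
Hence (1 − 0.8·0.78)x = 120(1 − 0.8), i.e. 0.376·x = 24.
x ≈ 63.8298; the studio's share is 120 − x ≈ 56.1702.

63.83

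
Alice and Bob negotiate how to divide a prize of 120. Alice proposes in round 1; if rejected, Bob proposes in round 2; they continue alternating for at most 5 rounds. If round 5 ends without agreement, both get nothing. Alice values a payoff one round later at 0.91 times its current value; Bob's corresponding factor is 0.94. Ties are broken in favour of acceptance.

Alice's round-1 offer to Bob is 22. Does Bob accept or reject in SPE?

Accept

Round 5 (Alice proposes): rejection yields 0 for Bob; Alice offers 0 and keeps 120.
Round 4 (Bob proposes): Alice can get 120 next round, worth 0.91 × 120 = 109.2 now, so Bob offers 109.2, keeping 10.8.
Round 3 (Alice proposes): Bob can get 10.8 next round, worth 0.94 × 10.8 = 10.152 now, so Alice offers 10.152, keeping 109.848.
Round 2 (Bob proposes): Alice can get 109.848 next round, worth 0.91 × 109.848 = 99.96168 now. Bob offers 99.96168 and keeps 120 − 99.96168 = 20.03832.
So by rejecting in round 1, Bob gets 20.03832 next round, worth 0.94 × 20.03832 = 18.8360208 now.
Offer 22 ≥ 18.8360208, so Bob accepts.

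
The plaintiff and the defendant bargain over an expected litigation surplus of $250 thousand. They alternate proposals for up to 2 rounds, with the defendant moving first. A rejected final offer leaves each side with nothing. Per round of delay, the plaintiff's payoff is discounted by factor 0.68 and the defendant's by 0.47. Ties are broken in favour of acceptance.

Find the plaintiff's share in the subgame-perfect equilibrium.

Round 2 (the plaintiff proposes): the defendant will accept anything ≥ 0, so the plaintiff offers 0 and keeps 250.
Round 1 (the defendant proposes): the plaintiff can get 250 next round, worth 0.68 × 250 = 170 now, so the defendant offers 170, keeping 80.

170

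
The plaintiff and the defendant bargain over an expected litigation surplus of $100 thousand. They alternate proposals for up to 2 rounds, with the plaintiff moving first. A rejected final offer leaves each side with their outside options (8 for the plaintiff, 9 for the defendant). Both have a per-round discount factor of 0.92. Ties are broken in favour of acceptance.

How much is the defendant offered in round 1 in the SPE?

Round 2 (the defendant proposes): the plaintiff gets 8 if talks fail, so the defendant offers 8 and keeps 92.
Round 1 (the plaintiff proposes): the defendant can get 92 next round, worth 0.92 × 92 = 84.64 now, so the plaintiff offers 84.64, keeping 15.36.

84.64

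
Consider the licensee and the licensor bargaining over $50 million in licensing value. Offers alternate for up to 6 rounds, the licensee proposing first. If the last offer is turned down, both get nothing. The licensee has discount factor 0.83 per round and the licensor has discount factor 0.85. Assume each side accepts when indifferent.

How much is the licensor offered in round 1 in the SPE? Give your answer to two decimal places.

33.48

Round 6 (the licensor proposes): rejection yields 0 for the licensee; the licensor offers 0 and keeps 50.
Round 5 (the licensee proposes): the licensor can get 50 next round, worth 0.85 × 50 = 42.5 now, so the licensee offers 42.5, keeping 7.5.
Round 4 (the licensor proposes): the licensee can get 7.5 next round, worth 0.83 × 7.5 = 6.225 now, so the licensor offers 6.225, keeping 43.775.
Round 3 (the licensee proposes): the licensor can get 43.775 next round, worth 0.85 × 43.775 = 37.20875 now, so the licensee offers 37.20875, keeping 12.79125.
Round 2 (the licensor proposes): the licensee can get 12.79125 next round, worth 0.83 × 12.79125 = 10.6167375 now; the licensor offers that and keeps 39.3832625.
Round 1 (the licensee proposes): the licensor can get 39.3832625 next round, worth 0.85 × 39.3832625 = 33.475773125 now. The licensee offers 33.475773125 and keeps 50 − 33.475773125 = 16.524226875.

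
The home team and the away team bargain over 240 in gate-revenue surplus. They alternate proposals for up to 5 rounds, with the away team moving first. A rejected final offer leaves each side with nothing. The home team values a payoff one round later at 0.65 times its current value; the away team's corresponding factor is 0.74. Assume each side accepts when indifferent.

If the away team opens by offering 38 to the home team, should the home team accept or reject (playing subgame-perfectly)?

Round 5 (the away team proposes): rejection yields 0 for the home team; the away team offers 0 and keeps 240.
Round 4 (the home team proposes): the away team can get 240 next round, worth 0.74 × 240 = 177.6 now. The home team offers 177.6 and keeps 240 − 177.6 = 62.4.
Round 3 (the away team proposes): the home team can get 62.4 next round, worth 0.65 × 62.4 = 40.56 now. The away team offers 40.56 and keeps 240 − 40.56 = 199.44.
Round 2 (the home team proposes): the away team can get 199.44 next round, worth 0.74 × 199.44 = 147.5856 now; the home team offers that and keeps 92.4144.
So by rejecting in round 1, the home team gets 92.4144 next round, worth 0.65 × 92.4144 = 60.06936 now.
Offer 38 < 60.06936, so the home team rejects.

Reject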